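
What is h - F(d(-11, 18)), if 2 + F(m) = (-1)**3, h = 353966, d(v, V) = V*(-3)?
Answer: 353969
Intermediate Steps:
d(v, V) = -3*V
F(m) = -3 (F(m) = -2 + (-1)**3 = -2 - 1 = -3)
h - F(d(-11, 18)) = 353966 - 1*(-3) = 353966 + 3 = 353969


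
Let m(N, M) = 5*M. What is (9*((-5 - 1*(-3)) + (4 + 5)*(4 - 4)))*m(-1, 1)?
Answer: -90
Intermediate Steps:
(9*((-5 - 1*(-3)) + (4 + 5)*(4 - 4)))*m(-1, 1) = (9*((-5 - 1*(-3)) + (4 + 5)*(4 - 4)))*(5*1) = (9*((-5 + 3) + 9*0))*5 = (9*(-2 + 0))*5 = (9*(-2))*5 = -18*5 = -90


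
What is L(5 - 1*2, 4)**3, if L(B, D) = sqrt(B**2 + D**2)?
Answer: 125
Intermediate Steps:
L(5 - 1*2, 4)**3 = (sqrt((5 - 1*2)**2 + 4**2))**3 = (sqrt((5 - 2)**2 + 16))**3 = (sqrt(3**2 + 16))**3 = (sqrt(9 + 16))**3 = (sqrt(25))**3 = 5**3 = 125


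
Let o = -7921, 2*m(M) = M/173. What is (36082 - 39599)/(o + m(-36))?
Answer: 608441/1370351 ≈ 0.44400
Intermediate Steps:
m(M) = M/346 (m(M) = (M/173)/2 = M/346)
(36082 - 39599)/(o + m(-36)) = (36082 - 39599)/(-7921 + (1/346)*(-36)) = -3517/(-7921 - 18/173) = -3517/(-1370351/173) = -3517*(-173/1370351) = 608441/1370351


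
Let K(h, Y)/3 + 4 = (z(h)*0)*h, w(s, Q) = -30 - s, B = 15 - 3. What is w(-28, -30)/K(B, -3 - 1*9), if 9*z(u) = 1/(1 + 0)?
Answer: 1/6 ≈ 0.16667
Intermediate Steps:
B = 12
z(u) = 1/9 (z(u) = 1/(9*(1 + 0)) = (1/9)/1 = (1/9)*1 = 1/9)
K(h, Y) = -12 (K(h, Y) = -12 + 3*(((1/9)*0)*h) = -12 + 3*(0*h) = -12 + 3*0 = -12 + 0 = -12)
w(-28, -30)/K(B, -3 - 1*9) = (-30 - 1*(-28))/(-12) = (-30 + 28)*(-1/12) = -2*(-1/12) = 1/6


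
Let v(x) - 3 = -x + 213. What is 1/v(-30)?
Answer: 1/246 ≈ 0.0040650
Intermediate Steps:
v(x) = 216 - x (v(x) = 3 + (-x + 213) = 3 + (213 - x) = 216 - x)
1/v(-30) = 1/(216 - 1*(-30)) = 1/(216 + 30) = 1/246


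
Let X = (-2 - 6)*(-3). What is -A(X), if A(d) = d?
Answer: -24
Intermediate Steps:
X = 24 (X = -8*(-3) = 24)
-A(X) = -1*24 = -24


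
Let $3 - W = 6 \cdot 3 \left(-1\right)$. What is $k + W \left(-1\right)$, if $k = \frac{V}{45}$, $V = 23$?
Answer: $- \frac{922}{45} \approx -20.489$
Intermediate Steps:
$W = 21$ ($W = 3 - 6 \cdot 3 \left(-1\right) = 3 - 18 \left(-1\right) = 3 - -18 = 3 + 18 = 21$)
$k = \frac{23}{45} \approx 0.51111$
$k + W \left(-1\right) = \frac{23}{45} + 21 \left(-1\right) = \frac{23}{45} - 21 = - \frac{922}{45}$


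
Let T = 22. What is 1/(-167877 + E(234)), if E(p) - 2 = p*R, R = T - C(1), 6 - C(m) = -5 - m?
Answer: -1/165535 ≈ -6.0410e-6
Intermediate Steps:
C(m) = 11 + m (C(m) = 6 - (-5 - m) = 6 + (5 + m) = 11 + m)
R = 10 (R = 22 - (11 + 1) = 22 - 1*12 = 22 - 12 = 10)
E(p) = 2 + 10*p (E(p) = 2 + p*10 = 2 + 10*p)
1/(-167877 + E(234)) = 1/(-167877 + (2 + 10*234)) = 1/(-167877 + (2 + 2340)) = 1/(-167877 + 2342) = 1/(-165535) = -1/165535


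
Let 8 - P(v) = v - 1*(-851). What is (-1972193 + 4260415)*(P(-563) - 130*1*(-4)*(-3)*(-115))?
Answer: 409866324640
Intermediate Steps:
P(v) = -843 - v (P(v) = 8 - (v - 1*(-851)) = 8 - (v + 851) = 8 - (851 + v) = 8 + (-851 - v) = -843 - v)
(-1972193 + 4260415)*(P(-563) - 130*1*(-4)*(-3)*(-115)) = (-1972193 + 4260415)*((-843 - 1*(-563)) - 130*1*(-4)*(-3)*(-115)) = 2288222*((-843 + 563) - (-520)*(-3)*(-115)) = 2288222*(-280 - 130*12*(-115)) = 2288222*(-280 - 1560*(-115)) = 2288222*(-280 + 179400) = 2288222*179120 = 409866324640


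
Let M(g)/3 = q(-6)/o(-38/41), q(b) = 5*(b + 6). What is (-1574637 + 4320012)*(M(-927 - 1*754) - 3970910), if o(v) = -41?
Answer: -10901637041250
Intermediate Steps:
q(b) = 30 + 5*b (q(b) = 5*(6 + b) = 30 + 5*b)
M(g) = 0 (M(g) = 3*((30 + 5*(-6))/(-41)) = 3*((30 - 30)*(-1/41)) = 3*(0*(-1/41)) = 3*0 = 0)
(-1574637 + 4320012)*(M(-927 - 1*754) - 3970910) = (-1574637 + 4320012)*(0 - 3970910) = 2745375*(-3970910) = -10901637041250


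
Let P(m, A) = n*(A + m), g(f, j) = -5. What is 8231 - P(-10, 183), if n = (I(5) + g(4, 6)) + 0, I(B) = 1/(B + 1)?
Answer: 54403/6 ≈ 9067.2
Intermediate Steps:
I(B) = 1/(1 + B)
n = -29/6 (n = (1/(1 + 5) - 5) + 0 = (1/6 - 5) + 0 = (⅙ - 5) + 0 = -29/6 + 0 = -29/6 ≈ -4.8333)
P(m, A) = -29*A/6 - 29*m/6 (P(m, A) = -29*(A + m)/6 = -29*A/6 - 29*m/6)
8231 - P(-10, 183) = 8231 - (-29/6*183 - 29/6*(-10)) = 8231 - (-1769/2 + 145/3) = 8231 - 1*(-5017/6) = 8231 + 5017/6 = 54403/6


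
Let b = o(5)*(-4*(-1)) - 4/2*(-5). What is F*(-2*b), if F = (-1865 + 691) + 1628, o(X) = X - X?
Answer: -9080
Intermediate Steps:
o(X) = 0
F = 454 (F = -1174 + 1628 = 454)
b = 10 (b = 0*(-4*(-1)) - 4/2*(-5) = 0*4 - 4*½*(-5) = 0 - 2*(-5) = 0 + 10 = 10)
F*(-2*b) = 454*(-2*10) = 454*(-20) = -9080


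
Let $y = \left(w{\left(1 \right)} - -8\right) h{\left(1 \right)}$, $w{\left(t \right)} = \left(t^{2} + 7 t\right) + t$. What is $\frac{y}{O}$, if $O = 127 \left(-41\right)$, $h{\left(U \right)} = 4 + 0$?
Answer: $- \frac{68}{5207} \approx -0.013059$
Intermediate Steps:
$h{\left(U \right)} = 4$
$O = -5207$
$w{\left(t \right)} = t^{2} + 8 t$
$y = 68$ ($y = \left(1 \left(8 + 1\right) - -8\right) 4 = \left(1 \cdot 9 + 8\right) 4 = \left(9 + 8\right) 4 = 17 \cdot 4 = 68$)
$\frac{y}{O} = \frac{68}{-5207} = 68 \left(- \frac{1}{5207}\right) = - \frac{68}{5207}$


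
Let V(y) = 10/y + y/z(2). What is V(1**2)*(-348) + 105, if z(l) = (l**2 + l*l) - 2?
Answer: -3433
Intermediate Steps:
z(l) = -2 + 2*l**2 (z(l) = (l**2 + l**2) - 2 = 2*l**2 - 2 = -2 + 2*l**2)
V(y) = 10/y + y/6 (V(y) = 10/y + y/(-2 + 2*2**2) = 10/y + y/(-2 + 2*4) = 10/y + y/(-2 + 8) = 10/y + y/6)
V(1**2)*(-348) + 105 = (10/(1**2) + (1/6)*1**2)*(-348) + 105 = (10/1 + (1/6)*1)*(-348) + 105 = (10*1 + 1/6)*(-348) + 105 = (10 + 1/6)*(-348) + 105 = (61/6)*(-348) + 105 = -3538 + 105 = -3433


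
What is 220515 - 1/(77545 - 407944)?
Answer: 72857935486/330399 ≈ 2.2052e+5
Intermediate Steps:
220515 - 1/(77545 - 407944) = 220515 - 1/(-330399) = 220515 - 1*(-1/330399) = 220515 + 1/330399 = 72857935486/330399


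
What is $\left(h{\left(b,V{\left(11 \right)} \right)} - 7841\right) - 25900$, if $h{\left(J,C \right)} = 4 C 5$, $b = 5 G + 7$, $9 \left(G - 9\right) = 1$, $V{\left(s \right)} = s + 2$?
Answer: $-33481$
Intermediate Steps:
$V{\left(s \right)} = 2 + s$
$G = \frac{82}{9}$ ($G = 9 + \frac{1}{9} \cdot 1 = 9 + \frac{1}{9} = \frac{82}{9} \approx 9.1111$)
$b = \frac{473}{9}$ ($b = 5 \cdot \frac{82}{9} + 7 = \frac{410}{9} + 7 = \frac{473}{9} \approx 52.556$)
$h{\left(J,C \right)} = 20 C$
$\left(h{\left(b,V{\left(11 \right)} \right)} - 7841\right) - 25900 = \left(20 \left(2 + 11\right) - 7841\right) - 25900 = \left(20 \cdot 13 - 7841\right) - 25900 = \left(260 - 7841\right) - 25900 = -7581 - 25900 = -33481$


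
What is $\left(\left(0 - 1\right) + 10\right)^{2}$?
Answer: $81$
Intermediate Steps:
$\left(\left(0 - 1\right) + 10\right)^{2} = \left(-1 + 10\right)^{2} = 9^{2} = 81$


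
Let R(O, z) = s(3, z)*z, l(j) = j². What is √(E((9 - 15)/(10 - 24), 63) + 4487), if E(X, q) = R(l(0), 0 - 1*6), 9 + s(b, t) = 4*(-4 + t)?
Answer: √4781 ≈ 69.145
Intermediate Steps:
s(b, t) = -25 + 4*t (s(b, t) = -9 + 4*(-4 + t) = -9 + (-16 + 4*t) = -25 + 4*t)
R(O, z) = z*(-25 + 4*z) (R(O, z) = (-25 + 4*z)*z = z*(-25 + 4*z))
E(X, q) = 294 (E(X, q) = (0 - 1*6)*(-25 + 4*(0 - 1*6)) = (0 - 6)*(-25 + 4*(0 - 6)) = -6*(-25 + 4*(-6)) = -6*(-25 - 24) = -6*(-49) = 294)
√(E((9 - 15)/(10 - 24), 63) + 4487) = √(294 + 4487) = √4781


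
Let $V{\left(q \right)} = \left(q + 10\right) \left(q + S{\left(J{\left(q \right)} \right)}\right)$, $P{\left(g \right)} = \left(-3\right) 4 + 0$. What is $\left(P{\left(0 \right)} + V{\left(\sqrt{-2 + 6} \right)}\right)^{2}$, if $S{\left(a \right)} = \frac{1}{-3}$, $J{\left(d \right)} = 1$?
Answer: $64$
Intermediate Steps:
$S{\left(a \right)} = - \frac{1}{3}$
$P{\left(g \right)} = -12$ ($P{\left(g \right)} = -12 + 0 = -12$)
$V{\left(q \right)} = \left(10 + q\right) \left(- \frac{1}{3} + q\right)$ ($V{\left(q \right)} = \left(q + 10\right) \left(q - \frac{1}{3}\right) = \left(10 + q\right) \left(- \frac{1}{3} + q\right)$)
$\left(P{\left(0 \right)} + V{\left(\sqrt{-2 + 6} \right)}\right)^{2} = \left(-12 + \left(- \frac{10}{3} + \left(\sqrt{-2 + 6}\right)^{2} + \frac{29 \sqrt{-2 + 6}}{3}\right)\right)^{2} = \left(-12 + \left(- \frac{10}{3} + \left(\sqrt{4}\right)^{2} + \frac{29 \sqrt{4}}{3}\right)\right)^{2} = \left(-12 + \left(- \frac{10}{3} + 2^{2} + \frac{29}{3} \cdot 2\right)\right)^{2} = \left(-12 + \left(- \frac{10}{3} + 4 + \frac{58}{3}\right)\right)^{2} = \left(-12 + 20\right)^{2} = 8^{2} = 64$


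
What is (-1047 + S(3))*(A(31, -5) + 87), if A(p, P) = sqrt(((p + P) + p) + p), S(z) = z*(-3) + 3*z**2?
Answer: -89523 - 2058*sqrt(22) ≈ -99176.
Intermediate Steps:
S(z) = -3*z + 3*z**2
A(p, P) = sqrt(P + 3*p) (A(p, P) = sqrt(((P + p) + p) + p) = sqrt((P + 2*p) + p) = sqrt(P + 3*p))
(-1047 + S(3))*(A(31, -5) + 87) = (-1047 + 3*3*(-1 + 3))*(sqrt(-5 + 3*31) + 87) = (-1047 + 3*3*2)*(sqrt(-5 + 93) + 87) = (-1047 + 18)*(sqrt(88) + 87) = -1029*(2*sqrt(22) + 87) = -1029*(87 + 2*sqrt(22)) = -89523 - 2058*sqrt(22)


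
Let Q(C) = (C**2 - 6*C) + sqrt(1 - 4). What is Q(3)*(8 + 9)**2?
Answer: -2601 + 289*I*sqrt(3) ≈ -2601.0 + 500.56*I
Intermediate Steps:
Q(C) = C**2 - 6*C + I*sqrt(3) (Q(C) = (C**2 - 6*C) + sqrt(-3) = (C**2 - 6*C) + I*sqrt(3) = C**2 - 6*C + I*sqrt(3))
Q(3)*(8 + 9)**2 = (3**2 - 6*3 + I*sqrt(3))*(8 + 9)**2 = (9 - 18 + I*sqrt(3))*17**2 = (-9 + I*sqrt(3))*289 = -2601 + 289*I*sqrt(3)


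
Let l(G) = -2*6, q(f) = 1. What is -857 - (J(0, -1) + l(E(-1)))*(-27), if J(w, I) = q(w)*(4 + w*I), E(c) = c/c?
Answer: -1073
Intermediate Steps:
E(c) = 1
l(G) = -12
J(w, I) = 4 + I*w (J(w, I) = 1*(4 + w*I) = 1*(4 + I*w) = 4 + I*w)
-857 - (J(0, -1) + l(E(-1)))*(-27) = -857 - ((4 - 1*0) - 12)*(-27) = -857 - ((4 + 0) - 12)*(-27) = -857 - (4 - 12)*(-27) = -857 - (-8)*(-27) = -857 - 1*216 = -857 - 216 = -1073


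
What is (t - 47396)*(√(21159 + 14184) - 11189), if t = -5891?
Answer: 596228243 - 159861*√3927 ≈ 5.8621e+8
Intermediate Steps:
(t - 47396)*(√(21159 + 14184) - 11189) = (-5891 - 47396)*(√(21159 + 14184) - 11189) = -53287*(√35343 - 11189) = -53287*(3*√3927 - 11189) = -53287*(-11189 + 3*√3927) = 596228243 - 159861*√3927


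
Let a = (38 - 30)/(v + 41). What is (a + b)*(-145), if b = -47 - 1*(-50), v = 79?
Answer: -1334/3 ≈ -444.67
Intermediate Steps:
a = 1/15 (a = (38 - 30)/(79 + 41) = 8/120 = 8*(1/120) = 1/15 ≈ 0.066667)
b = 3 (b = -47 + 50 = 3)
(a + b)*(-145) = (1/15 + 3)*(-145) = (46/15)*(-145) = -1334/3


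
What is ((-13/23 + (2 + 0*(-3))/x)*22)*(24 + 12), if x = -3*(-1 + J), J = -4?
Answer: -39336/115 ≈ -342.05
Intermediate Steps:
x = 15 (x = -3*(-1 - 4) = -3*(-5) = 15)
((-13/23 + (2 + 0*(-3))/x)*22)*(24 + 12) = ((-13/23 + (2 + 0*(-3))/15)*22)*(24 + 12) = ((-13*1/23 + (2 + 0)*(1/15))*22)*36 = ((-13/23 + 2*(1/15))*22)*36 = ((-13/23 + 2/15)*22)*36 = -149/345*22*36 = -3278/345*36 = -39336/115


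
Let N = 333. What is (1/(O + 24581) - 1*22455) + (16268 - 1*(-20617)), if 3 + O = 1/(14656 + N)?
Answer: 5316006863479/368399643 ≈ 14430.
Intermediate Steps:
O = -44966/14989 (O = -3 + 1/(14656 + 333) = -3 + 1/14989 = -44966/14989 ≈ -2.9999)
(1/(O + 24581) - 1*22455) + (16268 - 1*(-20617)) = (1/(-44966/14989 + 24581) - 1*22455) + (16268 - 1*(-20617)) = (1/(368399643/14989) - 22455) + (16268 + 20617) = (14989/368399643 - 22455) + 36885 = -8272413968576/368399643 + 36885 = 5316006863479/368399643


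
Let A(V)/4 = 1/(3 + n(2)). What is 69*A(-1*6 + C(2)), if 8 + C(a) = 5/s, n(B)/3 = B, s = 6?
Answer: 92/3 ≈ 30.667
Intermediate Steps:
n(B) = 3*B
C(a) = -43/6 (C(a) = -8 + 5/6 = -8 + 5*(⅙) = -8 + ⅚ = -43/6)
A(V) = 4/9 (A(V) = 4/(3 + 3*2) = 4/(3 + 6) = 4/9)
69*A(-1*6 + C(2)) = 69*(4/9) = 92/3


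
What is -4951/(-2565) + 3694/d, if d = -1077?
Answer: -1380961/920835 ≈ -1.4997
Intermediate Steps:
-4951/(-2565) + 3694/d = -4951/(-2565) + 3694/(-1077) = -4951*(-1/2565) + 3694*(-1/1077) = 4951/2565 - 3694/1077 = -1380961/920835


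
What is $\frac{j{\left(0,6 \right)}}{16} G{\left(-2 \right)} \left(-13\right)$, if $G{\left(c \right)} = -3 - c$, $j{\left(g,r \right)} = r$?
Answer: $\frac{39}{8} \approx 4.875$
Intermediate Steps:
$\frac{j{\left(0,6 \right)}}{16} G{\left(-2 \right)} \left(-13\right) = \frac{6}{16} \left(-3 - -2\right) \left(-13\right) = 6 \cdot \frac{1}{16} \left(-3 + 2\right) \left(-13\right) = \frac{3}{8} \left(-1\right) \left(-13\right) = \left(- \frac{3}{8}\right) \left(-13\right) = \frac{39}{8}$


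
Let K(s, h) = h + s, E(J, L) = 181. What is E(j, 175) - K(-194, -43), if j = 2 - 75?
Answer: 418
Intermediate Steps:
j = -73
E(j, 175) - K(-194, -43) = 181 - (-43 - 194) = 181 - 1*(-237) = 181 + 237 = 418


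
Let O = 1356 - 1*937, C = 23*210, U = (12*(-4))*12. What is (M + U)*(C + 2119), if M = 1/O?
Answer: -1677092507/419 ≈ -4.0026e+6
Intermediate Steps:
U = -576 (U = -48*12 = -576)
C = 4830
O = 419 (O = 1356 - 937 = 419)
M = 1/419 ≈ 0.0023866
(M + U)*(C + 2119) = (1/419 - 576)*(4830 + 2119) = -241343/419*6949 = -1677092507/419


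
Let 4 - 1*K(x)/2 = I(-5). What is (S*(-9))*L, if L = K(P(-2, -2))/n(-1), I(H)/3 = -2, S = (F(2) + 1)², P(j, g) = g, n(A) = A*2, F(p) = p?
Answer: 810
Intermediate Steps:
n(A) = 2*A
S = 9 (S = (2 + 1)² = 3² = 9)
I(H) = -6 (I(H) = 3*(-2) = -6)
K(x) = 20 (K(x) = 8 - 2*(-6) = 8 + 12 = 20)
L = -10 (L = 20/((2*(-1))) = 20/(-2) = 20*(-½) = -10)
(S*(-9))*L = (9*(-9))*(-10) = -81*(-10) = 810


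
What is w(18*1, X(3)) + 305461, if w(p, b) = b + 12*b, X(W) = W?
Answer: 305500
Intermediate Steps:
w(p, b) = 13*b
w(18*1, X(3)) + 305461 = 13*3 + 305461 = 39 + 305461 = 305500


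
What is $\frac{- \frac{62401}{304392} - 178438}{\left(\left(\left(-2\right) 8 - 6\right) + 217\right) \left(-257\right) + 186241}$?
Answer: $- \frac{54315162097}{41435665392} \approx -1.3108$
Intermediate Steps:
$\frac{- \frac{62401}{304392} - 178438}{\left(\left(\left(-2\right) 8 - 6\right) + 217\right) \left(-257\right) + 186241} = \frac{\left(-62401\right) \frac{1}{304392} - 178438}{\left(\left(-16 - 6\right) + 217\right) \left(-257\right) + 186241} = \frac{- \frac{62401}{304392} - 178438}{\left(-22 + 217\right) \left(-257\right) + 186241} = - \frac{54315162097}{304392 \left(195 \left(-257\right) + 186241\right)} = - \frac{54315162097}{304392 \left(-50115 + 186241\right)} = - \frac{54315162097}{304392 \cdot 136126} = \left(- \frac{54315162097}{304392}\right) \frac{1}{136126} = - \frac{54315162097}{41435665392}$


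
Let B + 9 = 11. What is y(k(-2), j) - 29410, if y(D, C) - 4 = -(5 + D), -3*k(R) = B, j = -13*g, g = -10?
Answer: -88231/3 ≈ -29410.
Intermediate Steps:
j = 130 (j = -13*(-10) = 130)
B = 2 (B = -9 + 11 = 2)
k(R) = -⅔ (k(R) = -⅓*2 = -⅔)
y(D, C) = -1 - D (y(D, C) = 4 - (5 + D) = 4 + (-5 - D) = -1 - D)
y(k(-2), j) - 29410 = (-1 - 1*(-⅔)) - 29410 = (-1 + ⅔) - 29410 = -⅓ - 29410 = -88231/3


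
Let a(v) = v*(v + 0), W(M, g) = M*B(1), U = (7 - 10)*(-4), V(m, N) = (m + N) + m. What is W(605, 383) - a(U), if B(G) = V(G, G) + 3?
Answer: 3486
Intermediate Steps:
V(m, N) = N + 2*m (V(m, N) = (N + m) + m = N + 2*m)
U = 12 (U = -3*(-4) = 12)
B(G) = 3 + 3*G (B(G) = (G + 2*G) + 3 = 3*G + 3 = 3 + 3*G)
W(M, g) = 6*M (W(M, g) = M*(3 + 3*1) = M*(3 + 3) = M*6 = 6*M)
a(v) = v² (a(v) = v*v = v²)
W(605, 383) - a(U) = 6*605 - 1*12² = 3630 - 1*144 = 3630 - 144 = 3486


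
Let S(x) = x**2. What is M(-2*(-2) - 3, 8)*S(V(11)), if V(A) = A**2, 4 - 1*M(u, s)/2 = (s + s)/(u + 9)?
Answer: 351384/5 ≈ 70277.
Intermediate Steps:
M(u, s) = 8 - 4*s/(9 + u) (M(u, s) = 8 - 2*(s + s)/(u + 9) = 8 - 2*2*s/(9 + u) = 8 - 4*s/(9 + u))
M(-2*(-2) - 3, 8)*S(V(11)) = (4*(18 - 1*8 + 2*(-2*(-2) - 3))/(9 + (-2*(-2) - 3)))*(11**2)**2 = (4*(18 - 8 + 2*(4 - 3))/(9 + (4 - 3)))*121**2 = (4*(18 - 8 + 2*1)/(9 + 1))*14641 = (4*(18 - 8 + 2)/10)*14641 = (4*(1/10)*12)*14641 = (24/5)*14641 = 351384/5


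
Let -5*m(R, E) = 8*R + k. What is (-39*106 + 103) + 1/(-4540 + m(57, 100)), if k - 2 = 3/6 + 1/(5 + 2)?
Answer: -1306934921/324221 ≈ -4031.0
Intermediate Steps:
k = 37/14 (k = 2 + (3/6 + 1/(5 + 2)) = 2 + (3*(1/6) + 1/7) = 2 + (1/2 + 1*(1/7)) = 2 + (1/2 + 1/7) = 2 + 9/14 = 37/14 ≈ 2.6429)
m(R, E) = -37/70 - 8*R/5 (m(R, E) = -(8*R + 37/14)/5 = -(37/14 + 8*R)/5 = -37/70 - 8*R/5)
(-39*106 + 103) + 1/(-4540 + m(57, 100)) = (-39*106 + 103) + 1/(-4540 + (-37/70 - 8/5*57)) = (-4134 + 103) + 1/(-4540 + (-37/70 - 456/5)) = -4031 + 1/(-4540 - 6421/70) = -4031 + 1/(-324221/70) = -4031 - 70/324221 = -1306934921/324221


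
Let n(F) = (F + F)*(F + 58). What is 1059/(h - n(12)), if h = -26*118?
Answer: -1059/4748 ≈ -0.22304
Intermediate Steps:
h = -3068
n(F) = 2*F*(58 + F) (n(F) = (2*F)*(58 + F) = 2*F*(58 + F))
1059/(h - n(12)) = 1059/(-3068 - 2*12*(58 + 12)) = 1059/(-3068 - 2*12*70) = 1059/(-3068 - 1*1680) = 1059/(-3068 - 1680) = 1059/(-4748) = 1059*(-1/4748) = -1059/4748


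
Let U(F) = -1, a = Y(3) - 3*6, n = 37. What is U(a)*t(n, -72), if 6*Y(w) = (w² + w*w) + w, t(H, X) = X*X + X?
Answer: -5112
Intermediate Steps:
t(H, X) = X + X² (t(H, X) = X² + X = X + X²)
Y(w) = w²/3 + w/6 (Y(w) = ((w² + w*w) + w)/6 = ((w² + w²) + w)/6 = (2*w² + w)/6 = (w + 2*w²)/6 = w²/3 + w/6)
a = -29/2 (a = (⅙)*3*(1 + 2*3) - 3*6 = (⅙)*3*(1 + 6) - 18 = (⅙)*3*7 - 18 = 7/2 - 18 = -29/2 ≈ -14.500)
U(a)*t(n, -72) = -(-72)*(1 - 72) = -(-72)*(-71) = -1*5112 = -5112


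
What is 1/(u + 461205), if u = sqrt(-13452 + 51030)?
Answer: 153735/70903338149 - sqrt(37578)/212710014447 ≈ 2.1673e-6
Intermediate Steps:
u = sqrt(37578) ≈ 193.85
1/(u + 461205) = 1/(sqrt(37578) + 461205) = 1/(461205 + sqrt(37578))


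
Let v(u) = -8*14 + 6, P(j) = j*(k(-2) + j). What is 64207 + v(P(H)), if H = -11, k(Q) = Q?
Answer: 64101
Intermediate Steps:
P(j) = j*(-2 + j)
v(u) = -106 (v(u) = -112 + 6 = -106)
64207 + v(P(H)) = 64207 - 106 = 64101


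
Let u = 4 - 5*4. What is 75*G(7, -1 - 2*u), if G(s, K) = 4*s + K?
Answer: 4425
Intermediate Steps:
u = -16 (u = 4 - 20 = -16)
G(s, K) = K + 4*s
75*G(7, -1 - 2*u) = 75*((-1 - 2*(-16)) + 4*7) = 75*((-1 + 32) + 28) = 75*(31 + 28) = 75*59 = 4425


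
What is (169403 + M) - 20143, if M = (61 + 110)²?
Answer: 178501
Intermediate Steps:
M = 29241 (M = 171² = 29241)
(169403 + M) - 20143 = (169403 + 29241) - 20143 = 198644 - 20143 = 178501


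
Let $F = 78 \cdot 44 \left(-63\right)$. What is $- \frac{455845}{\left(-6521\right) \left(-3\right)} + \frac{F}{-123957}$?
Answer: $- \frac{1936123891}{89813733} \approx -21.557$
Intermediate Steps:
$F = -216216$ ($F = 3432 \left(-63\right) = -216216$)
$- \frac{455845}{\left(-6521\right) \left(-3\right)} + \frac{F}{-123957} = - \frac{455845}{\left(-6521\right) \left(-3\right)} - \frac{216216}{-123957} = - \frac{455845}{19563} - - \frac{8008}{4591} = \left(-455845\right) \frac{1}{19563} + \frac{8008}{4591} = - \frac{455845}{19563} + \frac{8008}{4591} = - \frac{1936123891}{89813733}$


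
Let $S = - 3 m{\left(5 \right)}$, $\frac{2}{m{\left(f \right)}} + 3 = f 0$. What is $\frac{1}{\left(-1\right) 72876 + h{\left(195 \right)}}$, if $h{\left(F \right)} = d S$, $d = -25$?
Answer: $- \frac{1}{72926} \approx -1.3713 \cdot 10^{-5}$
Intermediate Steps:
$m{\left(f \right)} = - \frac{2}{3}$ ($m{\left(f \right)} = \frac{2}{-3 + f 0} = \frac{2}{-3 + 0} = \frac{2}{-3} = 2 \left(- \frac{1}{3}\right) = - \frac{2}{3}$)
$S = 2$ ($S = \left(-3\right) \left(- \frac{2}{3}\right) = 2$)
$h{\left(F \right)} = -50$ ($h{\left(F \right)} = \left(-25\right) 2 = -50$)
$\frac{1}{\left(-1\right) 72876 + h{\left(195 \right)}} = \frac{1}{\left(-1\right) 72876 - 50} = \frac{1}{-72876 - 50} = \frac{1}{-72926} = - \frac{1}{72926}$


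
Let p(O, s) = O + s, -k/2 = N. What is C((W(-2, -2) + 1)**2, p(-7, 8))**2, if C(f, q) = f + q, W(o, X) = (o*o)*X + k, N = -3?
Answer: 4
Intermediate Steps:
k = 6 (k = -2*(-3) = 6)
W(o, X) = 6 + X*o**2 (W(o, X) = (o*o)*X + 6 = o**2*X + 6 = X*o**2 + 6 = 6 + X*o**2)
C((W(-2, -2) + 1)**2, p(-7, 8))**2 = (((6 - 2*(-2)**2) + 1)**2 + (-7 + 8))**2 = (((6 - 2*4) + 1)**2 + 1)**2 = (((6 - 8) + 1)**2 + 1)**2 = ((-2 + 1)**2 + 1)**2 = ((-1)**2 + 1)**2 = (1 + 1)**2 = 2**2 = 4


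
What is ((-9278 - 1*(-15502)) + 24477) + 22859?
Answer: 53560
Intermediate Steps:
((-9278 - 1*(-15502)) + 24477) + 22859 = ((-9278 + 15502) + 24477) + 22859 = (6224 + 24477) + 22859 = 30701 + 22859 = 53560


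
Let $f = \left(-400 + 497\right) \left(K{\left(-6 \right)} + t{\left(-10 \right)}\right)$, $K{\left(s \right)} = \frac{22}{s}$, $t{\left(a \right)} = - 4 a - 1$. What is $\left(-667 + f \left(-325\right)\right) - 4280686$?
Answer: $- \frac{16185709}{3} \approx -5.3952 \cdot 10^{6}$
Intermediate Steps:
$t{\left(a \right)} = -1 - 4 a$
$f = \frac{10282}{3}$ ($f = \left(-400 + 497\right) \left(\frac{22}{-6} - -39\right) = 97 \left(22 \left(- \frac{1}{6}\right) + \left(-1 + 40\right)\right) = 97 \left(- \frac{11}{3} + 39\right) = 97 \cdot \frac{106}{3} = \frac{10282}{3} \approx 3427.3$)
$\left(-667 + f \left(-325\right)\right) - 4280686 = \left(-667 + \frac{10282}{3} \left(-325\right)\right) - 4280686 = \left(-667 - \frac{3341650}{3}\right) - 4280686 = - \frac{3343651}{3} - 4280686 = - \frac{16185709}{3}$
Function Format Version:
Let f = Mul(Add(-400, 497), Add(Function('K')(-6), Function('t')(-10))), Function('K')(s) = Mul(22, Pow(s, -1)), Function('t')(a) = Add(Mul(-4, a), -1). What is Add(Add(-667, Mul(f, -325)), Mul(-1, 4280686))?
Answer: Rational(-16185709, 3) ≈ -5.3952e+6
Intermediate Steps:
Function('t')(a) = Add(-1, Mul(-4, a))
f = Rational(10282, 3) (f = Mul(Add(-400, 497), Add(Mul(22, Pow(-6, -1)), Add(-1, Mul(-4, -10)))) = Mul(97, Add(Mul(22, Rational(-1, 6)), Add(-1, 40))) = Mul(97, Add(Rational(-11, 3), 39)) = Mul(97, Rational(106, 3)) = Rational(10282, 3) ≈ 3427.3)
Add(Add(-667, Mul(f, -325)), Mul(-1, 4280686)) = Add(Add(-667, Mul(Rational(10282, 3), -325)), Mul(-1, 4280686)) = Add(Add(-667, Rational(-3341650, 3)), -4280686) = Add(Rational(-3343651, 3), -4280686) = Rational(-16185709, 3)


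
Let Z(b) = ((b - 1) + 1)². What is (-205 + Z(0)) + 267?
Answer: 62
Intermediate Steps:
Z(b) = b² (Z(b) = ((-1 + b) + 1)² = b²)
(-205 + Z(0)) + 267 = (-205 + 0²) + 267 = (-205 + 0) + 267 = -205 + 267 = 62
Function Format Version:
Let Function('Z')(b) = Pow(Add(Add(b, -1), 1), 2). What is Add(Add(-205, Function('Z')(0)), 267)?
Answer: 62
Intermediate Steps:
Function('Z')(b) = Pow(b, 2) (Function('Z')(b) = Pow(Add(Add(-1, b), 1), 2) = Pow(b, 2))
Add(Add(-205, Function('Z')(0)), 267) = Add(Add(-205, Pow(0, 2)), 267) = Add(Add(-205, 0), 267) = Add(-205, 267) = 62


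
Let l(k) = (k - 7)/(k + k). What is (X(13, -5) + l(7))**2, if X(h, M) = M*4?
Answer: 400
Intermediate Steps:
X(h, M) = 4*M
l(k) = (-7 + k)/(2*k) (l(k) = (-7 + k)/((2*k)) = (-7 + k)*(1/(2*k)) = (-7 + k)/(2*k))
(X(13, -5) + l(7))**2 = (4*(-5) + (1/2)*(-7 + 7)/7)**2 = (-20 + (1/2)*(1/7)*0)**2 = (-20 + 0)**2 = (-20)**2 = 400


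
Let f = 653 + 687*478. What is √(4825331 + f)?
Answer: √5154370 ≈ 2270.3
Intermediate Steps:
f = 329039 (f = 653 + 328386 = 329039)
√(4825331 + f) = √(4825331 + 329039) = √5154370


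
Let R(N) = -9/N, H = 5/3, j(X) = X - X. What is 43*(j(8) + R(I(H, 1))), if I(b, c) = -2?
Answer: 387/2 ≈ 193.50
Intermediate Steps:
j(X) = 0
H = 5/3 (H = 5*(1/3) = 5/3 ≈ 1.6667)
43*(j(8) + R(I(H, 1))) = 43*(0 - 9/(-2)) = 43*(0 - 9*(-1/2)) = 43*(0 + 9/2) = 43*(9/2) = 387/2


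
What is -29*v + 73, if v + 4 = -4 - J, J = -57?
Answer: -1348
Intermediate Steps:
v = 49 (v = -4 + (-4 - 1*(-57)) = -4 + (-4 + 57) = -4 + 53 = 49)
-29*v + 73 = -29*49 + 73 = -1421 + 73 = -1348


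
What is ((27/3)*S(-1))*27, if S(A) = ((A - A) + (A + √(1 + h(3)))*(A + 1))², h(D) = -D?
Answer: 0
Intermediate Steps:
S(A) = (1 + A)²*(A + I*√2)² (S(A) = ((A - A) + (A + √(1 - 1*3))*(A + 1))² = (0 + (A + √(1 - 3))*(1 + A))² = (0 + (A + √(-2))*(1 + A))² = (0 + (A + I*√2)*(1 + A))² = (0 + (1 + A)*(A + I*√2))² = ((1 + A)*(A + I*√2))² = (1 + A)²*(A + I*√2)²)
((27/3)*S(-1))*27 = ((27/3)*((1 - 1)²*(-1 + I*√2)²))*27 = ((27*(⅓))*(0²*(-1 + I*√2)²))*27 = (9*(0*(-1 + I*√2)²))*27 = (9*0)*27 = 0*27 = 0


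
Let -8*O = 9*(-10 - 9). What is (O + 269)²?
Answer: 5396329/64 ≈ 84318.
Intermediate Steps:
O = 171/8 (O = -9*(-10 - 9)/8 = -9*(-19)/8 = -⅛*(-171) = 171/8 ≈ 21.375)
(O + 269)² = (171/8 + 269)² = (2323/8)² = 5396329/64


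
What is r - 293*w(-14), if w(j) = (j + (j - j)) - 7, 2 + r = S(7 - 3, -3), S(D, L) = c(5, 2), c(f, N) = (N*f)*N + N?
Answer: 6173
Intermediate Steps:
c(f, N) = N + f*N² (c(f, N) = f*N² + N = N + f*N²)
S(D, L) = 22 (S(D, L) = 2*(1 + 2*5) = 2*(1 + 10) = 2*11 = 22)
r = 20 (r = -2 + 22 = 20)
w(j) = -7 + j (w(j) = (j + 0) - 7 = j - 7 = -7 + j)
r - 293*w(-14) = 20 - 293*(-7 - 14) = 20 - 293*(-21) = 20 + 6153 = 6173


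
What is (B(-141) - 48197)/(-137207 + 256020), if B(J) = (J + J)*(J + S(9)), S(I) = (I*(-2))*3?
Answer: 6793/118813 ≈ 0.057174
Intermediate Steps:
S(I) = -6*I (S(I) = -2*I*3 = -6*I)
B(J) = 2*J*(-54 + J) (B(J) = (J + J)*(J - 6*9) = (2*J)*(J - 54) = (2*J)*(-54 + J) = 2*J*(-54 + J))
(B(-141) - 48197)/(-137207 + 256020) = (2*(-141)*(-54 - 141) - 48197)/(-137207 + 256020) = (2*(-141)*(-195) - 48197)/118813 = (54990 - 48197)*(1/118813) = 6793*(1/118813) = 6793/118813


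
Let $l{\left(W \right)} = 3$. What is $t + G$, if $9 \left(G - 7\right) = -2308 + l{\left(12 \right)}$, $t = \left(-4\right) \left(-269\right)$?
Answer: $\frac{7442}{9} \approx 826.89$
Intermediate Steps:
$t = 1076$
$G = - \frac{2242}{9}$ ($G = 7 + \frac{-2308 + 3}{9} = 7 + \frac{1}{9} \left(-2305\right) = 7 - \frac{2305}{9} = - \frac{2242}{9} \approx -249.11$)
$t + G = 1076 - \frac{2242}{9} = \frac{7442}{9}$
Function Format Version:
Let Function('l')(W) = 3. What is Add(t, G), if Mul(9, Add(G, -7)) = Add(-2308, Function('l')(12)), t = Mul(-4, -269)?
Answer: Rational(7442, 9) ≈ 826.89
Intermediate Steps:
t = 1076
G = Rational(-2242, 9) (G = Add(7, Mul(Rational(1, 9), Add(-2308, 3))) = Add(7, Mul(Rational(1, 9), -2305)) = Add(7, Rational(-2305, 9)) = Rational(-2242, 9) ≈ -249.11)
Add(t, G) = Add(1076, Rational(-2242, 9)) = Rational(7442, 9)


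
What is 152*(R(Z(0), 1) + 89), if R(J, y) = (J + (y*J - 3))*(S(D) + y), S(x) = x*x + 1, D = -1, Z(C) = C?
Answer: 12160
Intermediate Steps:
S(x) = 1 + x**2 (S(x) = x**2 + 1 = 1 + x**2)
R(J, y) = (2 + y)*(-3 + J + J*y) (R(J, y) = (J + (y*J - 3))*((1 + (-1)**2) + y) = (J + (J*y - 3))*((1 + 1) + y) = (J + (-3 + J*y))*(2 + y) = (-3 + J + J*y)*(2 + y) = (2 + y)*(-3 + J + J*y))
152*(R(Z(0), 1) + 89) = 152*((-6 - 3*1 + 2*0 + 0*1**2 + 3*0*1) + 89) = 152*((-6 - 3 + 0 + 0*1 + 0) + 89) = 152*((-6 - 3 + 0 + 0 + 0) + 89) = 152*(-9 + 89) = 152*80 = 12160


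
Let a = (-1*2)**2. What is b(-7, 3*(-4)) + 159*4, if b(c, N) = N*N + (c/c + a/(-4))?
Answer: 780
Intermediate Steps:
a = 4 (a = (-2)**2 = 4)
b(c, N) = N**2 (b(c, N) = N*N + (c/c + 4/(-4)) = N**2 + (1 + 4*(-1/4)) = N**2 + (1 - 1) = N**2 + 0 = N**2)
b(-7, 3*(-4)) + 159*4 = (3*(-4))**2 + 159*4 = (-12)**2 + 636 = 144 + 636 = 780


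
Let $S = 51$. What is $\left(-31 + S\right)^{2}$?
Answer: $400$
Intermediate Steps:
$\left(-31 + S\right)^{2} = \left(-31 + 51\right)^{2} = 20^{2} = 400$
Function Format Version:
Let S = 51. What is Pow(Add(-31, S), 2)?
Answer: 400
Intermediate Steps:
Pow(Add(-31, S), 2) = Pow(Add(-31, 51), 2) = Pow(20, 2) = 400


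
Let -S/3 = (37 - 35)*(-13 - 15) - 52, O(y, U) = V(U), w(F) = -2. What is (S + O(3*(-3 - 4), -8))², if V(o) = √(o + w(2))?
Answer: (324 + I*√10)² ≈ 1.0497e+5 + 2049.2*I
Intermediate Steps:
V(o) = √(-2 + o) (V(o) = √(o - 2) = √(-2 + o))
O(y, U) = √(-2 + U)
S = 324 (S = -3*((37 - 35)*(-13 - 15) - 52) = -3*(2*(-28) - 52) = -3*(-56 - 52) = -3*(-108) = 324)
(S + O(3*(-3 - 4), -8))² = (324 + √(-2 - 8))² = (324 + √(-10))² = (324 + I*√10)²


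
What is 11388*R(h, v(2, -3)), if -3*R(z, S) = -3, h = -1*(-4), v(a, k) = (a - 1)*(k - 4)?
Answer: 11388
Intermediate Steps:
v(a, k) = (-1 + a)*(-4 + k)
h = 4
R(z, S) = 1 (R(z, S) = -⅓*(-3) = 1)
11388*R(h, v(2, -3)) = 11388*1 = 11388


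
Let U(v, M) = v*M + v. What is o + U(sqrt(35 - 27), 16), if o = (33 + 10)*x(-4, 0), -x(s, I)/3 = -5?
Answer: 645 + 34*sqrt(2) ≈ 693.08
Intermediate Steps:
U(v, M) = v + M*v (U(v, M) = M*v + v = v + M*v)
x(s, I) = 15 (x(s, I) = -3*(-5) = 15)
o = 645 (o = (33 + 10)*15 = 43*15 = 645)
o + U(sqrt(35 - 27), 16) = 645 + sqrt(35 - 27)*(1 + 16) = 645 + sqrt(8)*17 = 645 + (2*sqrt(2))*17 = 645 + 34*sqrt(2)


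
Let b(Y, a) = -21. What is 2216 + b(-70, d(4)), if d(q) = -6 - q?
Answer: 2195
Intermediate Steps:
2216 + b(-70, d(4)) = 2216 - 21 = 2195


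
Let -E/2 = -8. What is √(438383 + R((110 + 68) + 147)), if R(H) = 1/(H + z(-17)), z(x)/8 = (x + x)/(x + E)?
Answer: 2*√39060911811/597 ≈ 662.11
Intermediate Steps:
E = 16 (E = -2*(-8) = 16)
z(x) = 16*x/(16 + x) (z(x) = 8*((x + x)/(x + 16)) = 8*((2*x)/(16 + x)) = 8*(2*x/(16 + x)) = 16*x/(16 + x))
R(H) = 1/(272 + H) (R(H) = 1/(H + 16*(-17)/(16 - 17)) = 1/(H + 16*(-17)/(-1)) = 1/(H + 16*(-17)*(-1)) = 1/(H + 272) = 1/(272 + H))
√(438383 + R((110 + 68) + 147)) = √(438383 + 1/(272 + ((110 + 68) + 147))) = √(438383 + 1/(272 + (178 + 147))) = √(438383 + 1/(272 + 325)) = √(438383 + 1/597) = √(261714652/597) = 2*√39060911811/597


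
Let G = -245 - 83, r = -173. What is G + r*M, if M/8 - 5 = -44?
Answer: 53648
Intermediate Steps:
M = -312 (M = 40 + 8*(-44) = 40 - 352 = -312)
G = -328
G + r*M = -328 - 173*(-312) = -328 + 53976 = 53648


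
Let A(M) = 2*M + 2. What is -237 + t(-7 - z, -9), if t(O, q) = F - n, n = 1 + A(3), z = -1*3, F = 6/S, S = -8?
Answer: -987/4 ≈ -246.75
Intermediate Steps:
A(M) = 2 + 2*M
F = -¾ (F = 6/(-8) = 6*(-⅛) = -¾ ≈ -0.75000)
z = -3
n = 9 (n = 1 + (2 + 2*3) = 1 + (2 + 6) = 1 + 8 = 9)
t(O, q) = -39/4 (t(O, q) = -¾ - 1*9 = -¾ - 9 = -39/4)
-237 + t(-7 - z, -9) = -237 - 39/4 = -987/4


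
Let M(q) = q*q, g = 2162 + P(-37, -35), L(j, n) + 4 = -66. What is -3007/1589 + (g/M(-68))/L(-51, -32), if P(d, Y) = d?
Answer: -1641483/864416 ≈ -1.8990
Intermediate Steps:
L(j, n) = -70 (L(j, n) = -4 - 66 = -70)
g = 2125 (g = 2162 - 37 = 2125)
M(q) = q**2
-3007/1589 + (g/M(-68))/L(-51, -32) = -3007/1589 + (2125/((-68)**2))/(-70) = -3007*1/1589 + (2125/4624)*(-1/70) = -3007/1589 + (2125*(1/4624))*(-1/70) = -3007/1589 + (125/272)*(-1/70) = -3007/1589 - 25/3808 = -1641483/864416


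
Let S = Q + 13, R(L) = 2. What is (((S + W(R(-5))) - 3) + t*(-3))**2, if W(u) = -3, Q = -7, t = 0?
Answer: 0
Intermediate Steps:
S = 6 (S = -7 + 13 = 6)
(((S + W(R(-5))) - 3) + t*(-3))**2 = (((6 - 3) - 3) + 0*(-3))**2 = ((3 - 3) + 0)**2 = (0 + 0)**2 = 0**2 = 0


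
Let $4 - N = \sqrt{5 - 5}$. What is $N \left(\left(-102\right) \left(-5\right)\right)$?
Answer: $2040$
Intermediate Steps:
$N = 4$ ($N = 4 - \sqrt{5 - 5} = 4 - \sqrt{0} = 4 - 0 = 4 + 0 = 4$)
$N \left(\left(-102\right) \left(-5\right)\right) = 4 \left(\left(-102\right) \left(-5\right)\right) = 4 \cdot 510 = 2040$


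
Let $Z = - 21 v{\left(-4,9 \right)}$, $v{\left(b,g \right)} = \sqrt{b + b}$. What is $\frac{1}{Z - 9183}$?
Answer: $\frac{i}{3 \left(- 3061 i + 14 \sqrt{2}\right)} \approx -0.00010889 + 7.0433 \cdot 10^{-7} i$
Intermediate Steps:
$v{\left(b,g \right)} = \sqrt{2} \sqrt{b}$ ($v{\left(b,g \right)} = \sqrt{2 b} = \sqrt{2} \sqrt{b}$)
$Z = - 42 i \sqrt{2}$ ($Z = - 21 \sqrt{2} \sqrt{-4} = - 21 \sqrt{2} \cdot 2 i = - 21 \cdot 2 i \sqrt{2} = - 42 i \sqrt{2} \approx - 59.397 i$)
$\frac{1}{Z - 9183} = \frac{1}{- 42 i \sqrt{2} - 9183} = \frac{1}{-9183 - 42 i \sqrt{2}}$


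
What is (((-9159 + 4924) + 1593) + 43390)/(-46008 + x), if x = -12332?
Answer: -10187/14585 ≈ -0.69846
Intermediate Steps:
(((-9159 + 4924) + 1593) + 43390)/(-46008 + x) = (((-9159 + 4924) + 1593) + 43390)/(-46008 - 12332) = ((-4235 + 1593) + 43390)/(-58340) = (-2642 + 43390)*(-1/58340) = 40748*(-1/58340) = -10187/14585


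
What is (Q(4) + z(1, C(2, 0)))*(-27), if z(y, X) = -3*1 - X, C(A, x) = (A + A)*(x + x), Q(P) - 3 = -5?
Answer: 135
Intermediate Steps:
Q(P) = -2 (Q(P) = 3 - 5 = -2)
C(A, x) = 4*A*x (C(A, x) = (2*A)*(2*x) = 4*A*x)
z(y, X) = -3 - X
(Q(4) + z(1, C(2, 0)))*(-27) = (-2 + (-3 - 4*2*0))*(-27) = (-2 + (-3 - 1*0))*(-27) = (-2 + (-3 + 0))*(-27) = (-2 - 3)*(-27) = -5*(-27) = 135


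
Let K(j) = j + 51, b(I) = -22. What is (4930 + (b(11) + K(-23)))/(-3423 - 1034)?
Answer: -4936/4457 ≈ -1.1075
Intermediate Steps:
K(j) = 51 + j
(4930 + (b(11) + K(-23)))/(-3423 - 1034) = (4930 + (-22 + (51 - 23)))/(-3423 - 1034) = (4930 + (-22 + 28))/(-4457) = (4930 + 6)*(-1/4457) = 4936*(-1/4457) = -4936/4457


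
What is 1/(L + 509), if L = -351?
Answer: 1/158 ≈ 0.0063291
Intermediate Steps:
1/(L + 509) = 1/(-351 + 509) = 1/158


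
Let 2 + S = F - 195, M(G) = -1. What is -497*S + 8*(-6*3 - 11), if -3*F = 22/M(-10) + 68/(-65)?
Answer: 18302509/195 ≈ 93859.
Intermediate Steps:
F = 1498/195 (F = -(22/(-1) + 68/(-65))/3 = -(22*(-1) + 68*(-1/65))/3 = -(-22 - 68/65)/3 = -⅓*(-1498/65) = 1498/195 ≈ 7.6821)
S = -36917/195 (S = -2 + (1498/195 - 195) = -2 - 36527/195 = -36917/195 ≈ -189.32)
-497*S + 8*(-6*3 - 11) = -497*(-36917/195) + 8*(-6*3 - 11) = 18347749/195 + 8*(-18 - 11) = 18347749/195 + 8*(-29) = 18347749/195 - 232 = 18302509/195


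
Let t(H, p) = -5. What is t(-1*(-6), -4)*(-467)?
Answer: 2335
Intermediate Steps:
t(-1*(-6), -4)*(-467) = -5*(-467) = 2335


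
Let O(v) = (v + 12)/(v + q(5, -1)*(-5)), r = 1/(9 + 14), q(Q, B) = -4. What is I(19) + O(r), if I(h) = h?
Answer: 9036/461 ≈ 19.601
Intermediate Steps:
r = 1/23 ≈ 0.043478
O(v) = (12 + v)/(20 + v) (O(v) = (v + 12)/(v - 4*(-5)) = (12 + v)/(v + 20) = (12 + v)/(20 + v))
I(19) + O(r) = 19 + (12 + 1/23)/(20 + 1/23) = 19 + (277/23)/(461/23) = 19 + (23/461)*(277/23) = 19 + 277/461 = 9036/461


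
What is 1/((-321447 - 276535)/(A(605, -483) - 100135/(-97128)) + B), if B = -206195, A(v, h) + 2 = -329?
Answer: -32049233/6550310802739 ≈ -4.8928e-6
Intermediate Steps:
A(v, h) = -331 (A(v, h) = -2 - 329 = -331)
1/((-321447 - 276535)/(A(605, -483) - 100135/(-97128)) + B) = 1/((-321447 - 276535)/(-331 - 100135/(-97128)) - 206195) = 1/(-597982/(-331 - 100135*(-1/97128)) - 206195) = 1/(-597982/(-331 + 100135/97128) - 206195) = 1/(-597982/(-32049233/97128) - 206195) = 1/(-597982*(-97128/32049233) - 206195) = 1/(58080795696/32049233 - 206195) = 1/(-6550310802739/32049233) = -32049233/6550310802739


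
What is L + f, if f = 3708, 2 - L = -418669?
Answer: 422379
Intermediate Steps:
L = 418671 (L = 2 - 1*(-418669) = 2 + 418669 = 418671)
L + f = 418671 + 3708 = 422379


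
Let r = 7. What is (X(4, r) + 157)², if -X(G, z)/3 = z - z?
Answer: 24649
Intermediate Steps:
X(G, z) = 0 (X(G, z) = -3*(z - z) = -3*0 = 0)
(X(4, r) + 157)² = (0 + 157)² = 157² = 24649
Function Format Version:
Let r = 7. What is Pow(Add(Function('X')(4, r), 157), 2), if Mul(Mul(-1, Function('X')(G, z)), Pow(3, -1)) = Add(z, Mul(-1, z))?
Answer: 24649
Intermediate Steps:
Function('X')(G, z) = 0 (Function('X')(G, z) = Mul(-3, Add(z, Mul(-1, z))) = Mul(-3, 0) = 0)
Pow(Add(Function('X')(4, r), 157), 2) = Pow(Add(0, 157), 2) = Pow(157, 2) = 24649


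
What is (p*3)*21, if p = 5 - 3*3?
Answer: -252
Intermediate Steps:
p = -4 (p = 5 - 9 = -4)
(p*3)*21 = -4*3*21 = -12*21 = -252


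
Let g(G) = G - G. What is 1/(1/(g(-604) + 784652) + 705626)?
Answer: 784652/553670852153 ≈ 1.4172e-6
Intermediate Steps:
g(G) = 0
1/(1/(g(-604) + 784652) + 705626) = 1/(1/(0 + 784652) + 705626) = 1/(1/784652 + 705626) = 1/(553670852153/784652) = 784652/553670852153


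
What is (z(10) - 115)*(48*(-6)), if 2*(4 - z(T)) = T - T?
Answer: 31968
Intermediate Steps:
z(T) = 4 (z(T) = 4 - (T - T)/2 = 4 - 1/2*0 = 4 + 0 = 4)
(z(10) - 115)*(48*(-6)) = (4 - 115)*(48*(-6)) = -111*(-288) = 31968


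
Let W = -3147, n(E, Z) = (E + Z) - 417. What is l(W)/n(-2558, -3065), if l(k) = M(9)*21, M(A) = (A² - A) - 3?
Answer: -1449/6040 ≈ -0.23990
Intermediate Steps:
n(E, Z) = -417 + E + Z
M(A) = -3 + A² - A
l(k) = 1449 (l(k) = (-3 + 9² - 1*9)*21 = (-3 + 81 - 9)*21 = 69*21 = 1449)
l(W)/n(-2558, -3065) = 1449/(-417 - 2558 - 3065) = 1449/(-6040) = 1449*(-1/6040) = -1449/6040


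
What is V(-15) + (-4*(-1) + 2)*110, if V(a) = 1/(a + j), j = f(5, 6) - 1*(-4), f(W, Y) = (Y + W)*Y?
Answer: 36301/55 ≈ 660.02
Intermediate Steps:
f(W, Y) = Y*(W + Y) (f(W, Y) = (W + Y)*Y = Y*(W + Y))
j = 70 (j = 6*(5 + 6) - 1*(-4) = 6*11 + 4 = 66 + 4 = 70)
V(a) = 1/(70 + a) (V(a) = 1/(a + 70) = 1/(70 + a))
V(-15) + (-4*(-1) + 2)*110 = 1/(70 - 15) + (-4*(-1) + 2)*110 = 1/55 + (4 + 2)*110 = 1/55 + 6*110 = 1/55 + 660 = 36301/55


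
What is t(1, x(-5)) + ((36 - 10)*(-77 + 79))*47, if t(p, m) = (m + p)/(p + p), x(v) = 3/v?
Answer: 12221/5 ≈ 2444.2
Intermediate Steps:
t(p, m) = (m + p)/(2*p) (t(p, m) = (m + p)/((2*p)) = (m + p)*(1/(2*p)) = (m + p)/(2*p))
t(1, x(-5)) + ((36 - 10)*(-77 + 79))*47 = (½)*(3/(-5) + 1)/1 + ((36 - 10)*(-77 + 79))*47 = (½)*1*(3*(-⅕) + 1) + (26*2)*47 = (½)*1*(-⅗ + 1) + 52*47 = (½)*1*(⅖) + 2444 = ⅕ + 2444 = 12221/5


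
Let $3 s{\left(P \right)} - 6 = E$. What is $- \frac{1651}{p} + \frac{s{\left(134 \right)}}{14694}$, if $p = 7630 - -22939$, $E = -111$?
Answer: $- \frac{25329709}{449180886} \approx -0.056391$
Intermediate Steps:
$p = 30569$ ($p = 7630 + 22939 = 30569$)
$s{\left(P \right)} = -35$ ($s{\left(P \right)} = 2 + \frac{1}{3} \left(-111\right) = 2 - 37 = -35$)
$- \frac{1651}{p} + \frac{s{\left(134 \right)}}{14694} = - \frac{1651}{30569} - \frac{35}{14694} = - \frac{25329709}{449180886}$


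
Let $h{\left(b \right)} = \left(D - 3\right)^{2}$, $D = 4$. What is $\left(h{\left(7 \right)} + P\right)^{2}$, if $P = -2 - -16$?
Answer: $225$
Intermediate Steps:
$h{\left(b \right)} = 1$ ($h{\left(b \right)} = \left(4 - 3\right)^{2} = 1^{2} = 1$)
$P = 14$ ($P = -2 + 16 = 14$)
$\left(h{\left(7 \right)} + P\right)^{2} = \left(1 + 14\right)^{2} = 15^{2} = 225$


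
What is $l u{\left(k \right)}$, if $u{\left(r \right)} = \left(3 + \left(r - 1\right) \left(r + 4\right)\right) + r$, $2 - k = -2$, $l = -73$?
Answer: $-2263$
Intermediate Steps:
$k = 4$ ($k = 2 - -2 = 2 + 2 = 4$)
$u{\left(r \right)} = 3 + r + \left(-1 + r\right) \left(4 + r\right)$ ($u{\left(r \right)} = \left(3 + \left(-1 + r\right) \left(4 + r\right)\right) + r = 3 + r + \left(-1 + r\right) \left(4 + r\right)$)
$l u{\left(k \right)} = - 73 \left(-1 + 4^{2} + 4 \cdot 4\right) = - 73 \left(-1 + 16 + 16\right) = \left(-73\right) 31 = -2263$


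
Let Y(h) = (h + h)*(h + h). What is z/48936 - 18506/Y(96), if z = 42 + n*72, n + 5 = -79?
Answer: -23479475/37582848 ≈ -0.62474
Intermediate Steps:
n = -84 (n = -5 - 79 = -84)
z = -6006 (z = 42 - 84*72 = 42 - 6048 = -6006)
Y(h) = 4*h² (Y(h) = (2*h)*(2*h) = 4*h²)
z/48936 - 18506/Y(96) = -6006/48936 - 18506/(4*96²) = -6006*1/48936 - 18506/(4*9216) = -1001/8156 - 18506/36864 = -1001/8156 - 18506*1/36864 = -1001/8156 - 9253/18432 = -23479475/37582848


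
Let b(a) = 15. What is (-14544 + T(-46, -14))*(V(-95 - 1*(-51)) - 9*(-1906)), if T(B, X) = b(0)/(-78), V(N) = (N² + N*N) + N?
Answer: -305166243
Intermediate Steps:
V(N) = N + 2*N² (V(N) = (N² + N²) + N = 2*N² + N = N + 2*N²)
T(B, X) = -5/26 (T(B, X) = 15/(-78) = 15*(-1/78) = -5/26)
(-14544 + T(-46, -14))*(V(-95 - 1*(-51)) - 9*(-1906)) = (-14544 - 5/26)*((-95 - 1*(-51))*(1 + 2*(-95 - 1*(-51))) - 9*(-1906)) = -378149*((-95 + 51)*(1 + 2*(-95 + 51)) + 17154)/26 = -378149*(-44*(1 + 2*(-44)) + 17154)/26 = -378149*(-44*(1 - 88) + 17154)/26 = -378149*(-44*(-87) + 17154)/26 = -378149*(3828 + 17154)/26 = -378149/26*20982 = -305166243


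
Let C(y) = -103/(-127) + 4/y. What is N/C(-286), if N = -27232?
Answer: -494560352/14475 ≈ -34167.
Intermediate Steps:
C(y) = 103/127 + 4/y (C(y) = -103*(-1/127) + 4/y = 103/127 + 4/y)
N/C(-286) = -27232/(103/127 + 4/(-286)) = -27232/(103/127 + 4*(-1/286)) = -27232/(103/127 - 2/143) = -27232/14475/18161 = -27232*18161/14475 = -494560352/14475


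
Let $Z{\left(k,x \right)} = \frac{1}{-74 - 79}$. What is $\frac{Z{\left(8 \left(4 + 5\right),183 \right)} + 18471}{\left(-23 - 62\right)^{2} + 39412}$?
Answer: $\frac{2826062}{7135461} \approx 0.39606$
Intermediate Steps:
$Z{\left(k,x \right)} = - \frac{1}{153}$ ($Z{\left(k,x \right)} = \frac{1}{-153} = - \frac{1}{153}$)
$\frac{Z{\left(8 \left(4 + 5\right),183 \right)} + 18471}{\left(-23 - 62\right)^{2} + 39412} = \frac{- \frac{1}{153} + 18471}{\left(-23 - 62\right)^{2} + 39412} = \frac{2826062}{153 \left(\left(-85\right)^{2} + 39412\right)} = \frac{2826062}{153 \left(7225 + 39412\right)} = \frac{2826062}{153 \cdot 46637} = \frac{2826062}{153} \cdot \frac{1}{46637} = \frac{2826062}{7135461}$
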